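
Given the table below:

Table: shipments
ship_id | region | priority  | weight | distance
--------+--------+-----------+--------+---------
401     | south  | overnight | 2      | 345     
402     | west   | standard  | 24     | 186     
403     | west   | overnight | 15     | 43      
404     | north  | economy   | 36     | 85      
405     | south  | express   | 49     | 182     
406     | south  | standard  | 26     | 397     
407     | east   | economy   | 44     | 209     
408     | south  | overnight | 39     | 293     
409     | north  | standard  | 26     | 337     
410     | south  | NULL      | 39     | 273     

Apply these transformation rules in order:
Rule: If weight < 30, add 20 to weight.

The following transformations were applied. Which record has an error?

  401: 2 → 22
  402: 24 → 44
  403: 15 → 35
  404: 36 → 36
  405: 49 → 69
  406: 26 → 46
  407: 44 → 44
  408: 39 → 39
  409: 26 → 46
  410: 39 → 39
Record 405 has an error. The correct transformed value should be 49, not 69.

Step 1: Check each record against the rule
Step 2: Record 405 has weight = 49
Step 3: Since 49 >= 30, the bonus should not have been applied
Step 4: Correct value = 49, but claimed value = 69
Conclusion: Record 405 has the error.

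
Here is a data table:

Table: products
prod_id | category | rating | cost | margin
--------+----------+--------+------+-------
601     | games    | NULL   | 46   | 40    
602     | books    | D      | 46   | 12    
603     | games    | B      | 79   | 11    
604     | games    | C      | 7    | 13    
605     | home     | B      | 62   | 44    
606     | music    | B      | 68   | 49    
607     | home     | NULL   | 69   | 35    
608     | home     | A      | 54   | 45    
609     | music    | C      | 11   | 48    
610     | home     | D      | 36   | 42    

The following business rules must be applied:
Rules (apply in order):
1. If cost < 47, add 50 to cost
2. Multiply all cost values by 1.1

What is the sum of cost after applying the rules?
800.8

Step 1: Apply Rule 1 - Add 50 to records with cost < 47
  - 5 records affected: 146 + (5 × 50) = 396
  - Unaffected records: 332
  - Sum after Rule 1: 728
Step 2: Apply Rule 2 - Multiply all by 1.1
  - 728 × 1.1 = 800.8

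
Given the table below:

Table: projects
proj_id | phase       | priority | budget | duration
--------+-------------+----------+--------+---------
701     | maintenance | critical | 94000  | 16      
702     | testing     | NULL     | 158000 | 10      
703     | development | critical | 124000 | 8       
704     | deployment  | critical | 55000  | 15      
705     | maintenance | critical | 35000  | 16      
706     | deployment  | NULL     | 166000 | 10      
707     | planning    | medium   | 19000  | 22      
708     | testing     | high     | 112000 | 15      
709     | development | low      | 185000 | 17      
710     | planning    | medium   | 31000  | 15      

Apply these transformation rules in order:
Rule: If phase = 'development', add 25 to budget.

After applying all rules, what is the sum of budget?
979050

Step 1: Count records where phase = 'development': 2
Step 2: Total bonus added: 2 × 25 = 50
Step 3: Original sum of budget: 979000
Step 4: Final sum = 979000 + 50 = 979050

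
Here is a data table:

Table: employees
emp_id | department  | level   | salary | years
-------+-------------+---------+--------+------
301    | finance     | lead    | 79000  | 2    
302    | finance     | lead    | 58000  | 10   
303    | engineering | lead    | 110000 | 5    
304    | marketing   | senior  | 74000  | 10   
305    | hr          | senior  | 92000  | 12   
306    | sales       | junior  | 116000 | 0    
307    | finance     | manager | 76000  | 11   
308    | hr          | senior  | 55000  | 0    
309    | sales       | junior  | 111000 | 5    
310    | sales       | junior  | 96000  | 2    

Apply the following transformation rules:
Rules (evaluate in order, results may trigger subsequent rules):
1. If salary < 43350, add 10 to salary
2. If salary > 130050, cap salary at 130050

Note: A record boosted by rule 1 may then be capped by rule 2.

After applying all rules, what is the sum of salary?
867000

Step 1: Apply rule 1 to records with salary < 43350
  - 0 records get bonus of 10
  - Of these, 0 records then exceed 130050 and get capped
Step 2: Apply rule 2 to records with salary > 130050
  - 0 records (original) are capped
Step 3: Calculate final sum = 867000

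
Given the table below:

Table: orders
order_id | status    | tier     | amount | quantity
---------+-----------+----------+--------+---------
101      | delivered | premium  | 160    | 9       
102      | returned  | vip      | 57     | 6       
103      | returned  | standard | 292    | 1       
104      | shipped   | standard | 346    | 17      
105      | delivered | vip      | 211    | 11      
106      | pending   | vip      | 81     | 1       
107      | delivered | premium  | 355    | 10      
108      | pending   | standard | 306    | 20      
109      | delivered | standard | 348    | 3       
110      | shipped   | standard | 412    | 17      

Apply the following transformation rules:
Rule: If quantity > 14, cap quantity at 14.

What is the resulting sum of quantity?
83

Step 1: 3 records have quantity > 14
Step 2: These records originally summed to 54
Step 3: After capping: 3 × 14 = 42
Step 4: Unaffected records sum: 41
Step 5: Final sum = 42 + 41 = 83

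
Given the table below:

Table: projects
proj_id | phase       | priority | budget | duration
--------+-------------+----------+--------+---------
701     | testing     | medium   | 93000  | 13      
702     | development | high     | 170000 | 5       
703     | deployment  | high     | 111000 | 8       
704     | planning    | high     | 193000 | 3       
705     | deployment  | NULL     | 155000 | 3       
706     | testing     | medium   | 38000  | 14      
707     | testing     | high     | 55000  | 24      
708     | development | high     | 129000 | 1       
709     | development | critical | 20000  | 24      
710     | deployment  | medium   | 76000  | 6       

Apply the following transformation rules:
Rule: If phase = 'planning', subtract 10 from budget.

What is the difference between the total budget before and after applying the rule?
10

Step 1: Original sum of budget = 1040000
Step 2: 1 records have phase = 'planning'
Step 3: Each affected record changes by -10
Step 4: Total change = 1 × -10 = -10
Step 5: New sum = 1040000 + -10 = 1039990
Step 6: Difference = |1039990 - 1040000| = 10
        (Sum decreased by 10)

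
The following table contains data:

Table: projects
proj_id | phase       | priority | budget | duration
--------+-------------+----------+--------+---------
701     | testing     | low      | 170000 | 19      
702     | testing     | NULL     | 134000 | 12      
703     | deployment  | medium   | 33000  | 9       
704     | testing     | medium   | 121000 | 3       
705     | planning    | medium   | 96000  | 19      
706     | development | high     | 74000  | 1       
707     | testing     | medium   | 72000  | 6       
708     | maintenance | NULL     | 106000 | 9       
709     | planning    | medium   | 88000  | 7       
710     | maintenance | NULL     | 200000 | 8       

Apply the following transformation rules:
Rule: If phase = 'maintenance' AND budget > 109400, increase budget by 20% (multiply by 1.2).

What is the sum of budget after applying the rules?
1134000.0

Step 1: Find records where phase = 'maintenance' AND budget > 109400
Step 2: 1 records match, summing to 200000
Step 3: After multiplier: 200000 × 1.2 = 240000.0
Step 4: Unaffected records sum: 894000
Step 5: Final sum = 240000.0 + 894000 = 1134000.0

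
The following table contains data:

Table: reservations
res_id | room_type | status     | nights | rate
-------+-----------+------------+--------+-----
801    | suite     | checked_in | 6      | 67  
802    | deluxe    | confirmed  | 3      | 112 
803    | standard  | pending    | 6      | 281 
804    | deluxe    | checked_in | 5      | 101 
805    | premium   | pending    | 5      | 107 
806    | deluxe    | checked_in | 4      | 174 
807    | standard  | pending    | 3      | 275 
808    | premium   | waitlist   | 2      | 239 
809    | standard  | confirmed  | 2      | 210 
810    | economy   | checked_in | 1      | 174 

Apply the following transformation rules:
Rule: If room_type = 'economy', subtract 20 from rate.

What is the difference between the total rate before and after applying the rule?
20

Step 1: Original sum of rate = 1740
Step 2: 1 records have room_type = 'economy'
Step 3: Each affected record changes by -20
Step 4: Total change = 1 × -20 = -20
Step 5: New sum = 1740 + -20 = 1720
Step 6: Difference = |1720 - 1740| = 20
        (Sum decreased by 20)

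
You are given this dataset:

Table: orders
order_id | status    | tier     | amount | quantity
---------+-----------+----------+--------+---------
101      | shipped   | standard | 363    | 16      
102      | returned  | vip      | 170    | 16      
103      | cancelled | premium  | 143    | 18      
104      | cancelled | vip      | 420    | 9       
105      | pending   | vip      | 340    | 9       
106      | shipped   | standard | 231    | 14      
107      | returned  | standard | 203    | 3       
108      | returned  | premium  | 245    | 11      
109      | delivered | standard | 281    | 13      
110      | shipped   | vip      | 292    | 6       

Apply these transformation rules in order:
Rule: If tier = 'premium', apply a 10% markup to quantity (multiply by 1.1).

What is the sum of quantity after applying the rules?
117.9

Step 1: Records with tier = 'premium' have total quantity = 29
Step 2: Apply multiplier: 29 × 1.1 = 31.9
Step 3: Other records total: 86
Step 4: Final sum = 31.9 + 86 = 117.9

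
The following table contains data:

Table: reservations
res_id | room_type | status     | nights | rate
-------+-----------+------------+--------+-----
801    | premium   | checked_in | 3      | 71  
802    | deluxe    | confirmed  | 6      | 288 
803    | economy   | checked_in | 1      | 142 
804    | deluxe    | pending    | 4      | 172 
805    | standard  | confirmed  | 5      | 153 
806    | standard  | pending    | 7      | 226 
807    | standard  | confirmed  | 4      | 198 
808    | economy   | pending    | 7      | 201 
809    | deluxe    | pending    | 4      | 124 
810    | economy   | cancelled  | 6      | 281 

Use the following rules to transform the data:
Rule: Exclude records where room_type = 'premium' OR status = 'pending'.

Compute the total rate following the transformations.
1062

Step 1: Find records where room_type = 'premium' OR status = 'pending'
Step 2: 5 records match, summing to 794
Step 3: Original sum: 1856
Step 4: Remaining sum = 1856 - 794 = 1062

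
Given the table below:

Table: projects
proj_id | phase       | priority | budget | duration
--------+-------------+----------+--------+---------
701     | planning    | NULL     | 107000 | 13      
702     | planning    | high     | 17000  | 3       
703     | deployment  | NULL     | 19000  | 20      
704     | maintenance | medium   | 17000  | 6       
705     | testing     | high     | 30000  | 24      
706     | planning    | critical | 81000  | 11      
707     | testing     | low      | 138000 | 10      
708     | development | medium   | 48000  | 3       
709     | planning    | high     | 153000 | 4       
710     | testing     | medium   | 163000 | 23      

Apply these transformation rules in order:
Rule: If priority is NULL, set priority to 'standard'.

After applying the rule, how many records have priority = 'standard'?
2

Step 1: Count records where priority IS NULL
Step 2: Found 2 records with NULL priority
Step 3: These records will have priority set to 'standard'
Step 4: Records already having priority = 'standard': 0
Step 5: Answer: 2 + 0 = 2 records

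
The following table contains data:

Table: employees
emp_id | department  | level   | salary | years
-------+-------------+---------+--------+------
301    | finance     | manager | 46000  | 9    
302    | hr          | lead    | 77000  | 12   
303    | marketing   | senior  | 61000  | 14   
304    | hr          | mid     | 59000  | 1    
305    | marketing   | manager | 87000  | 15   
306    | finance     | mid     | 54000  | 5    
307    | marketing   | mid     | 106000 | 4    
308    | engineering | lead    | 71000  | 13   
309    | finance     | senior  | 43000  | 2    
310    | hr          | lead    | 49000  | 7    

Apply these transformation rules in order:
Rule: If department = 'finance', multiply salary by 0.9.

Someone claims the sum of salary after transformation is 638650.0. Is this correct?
No, the correct result is 638700.0.

Step 1: Calculate the correct sum after transformation
Step 2: Apply multiplier 0.9 to records where department = 'finance'
Step 3: Correct result = 638700.0
Step 4: Claimed result = 638650.0
Step 5: 638700.0 ≠ 638650.0
Conclusion: The claimed result is incorrect. The correct answer is 638700.0.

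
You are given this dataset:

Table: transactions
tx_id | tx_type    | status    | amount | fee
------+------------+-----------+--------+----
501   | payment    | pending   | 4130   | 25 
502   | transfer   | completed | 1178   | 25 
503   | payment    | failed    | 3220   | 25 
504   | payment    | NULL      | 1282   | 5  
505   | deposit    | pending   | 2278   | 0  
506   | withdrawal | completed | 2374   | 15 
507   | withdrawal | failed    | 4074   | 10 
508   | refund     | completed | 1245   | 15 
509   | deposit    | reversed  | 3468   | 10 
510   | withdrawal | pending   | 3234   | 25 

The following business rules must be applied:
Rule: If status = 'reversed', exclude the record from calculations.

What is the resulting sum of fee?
145

Step 1: Identify records where status = 'reversed'
Step 2: The excluded records sum to 10
Step 3: Original total fee = 155
Step 4: Remaining total = 155 - 10 = 145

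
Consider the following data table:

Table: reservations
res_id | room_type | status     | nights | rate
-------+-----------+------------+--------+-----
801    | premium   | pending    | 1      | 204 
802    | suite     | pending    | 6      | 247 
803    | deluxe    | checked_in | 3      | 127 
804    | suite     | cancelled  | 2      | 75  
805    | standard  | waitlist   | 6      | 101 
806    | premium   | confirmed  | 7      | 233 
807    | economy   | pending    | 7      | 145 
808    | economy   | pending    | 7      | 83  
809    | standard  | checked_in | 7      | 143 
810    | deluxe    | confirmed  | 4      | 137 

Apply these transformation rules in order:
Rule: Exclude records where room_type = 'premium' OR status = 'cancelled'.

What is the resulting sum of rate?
983

Step 1: Find records where room_type = 'premium' OR status = 'cancelled'
Step 2: 3 records match, summing to 512
Step 3: Original sum: 1495
Step 4: Remaining sum = 1495 - 512 = 983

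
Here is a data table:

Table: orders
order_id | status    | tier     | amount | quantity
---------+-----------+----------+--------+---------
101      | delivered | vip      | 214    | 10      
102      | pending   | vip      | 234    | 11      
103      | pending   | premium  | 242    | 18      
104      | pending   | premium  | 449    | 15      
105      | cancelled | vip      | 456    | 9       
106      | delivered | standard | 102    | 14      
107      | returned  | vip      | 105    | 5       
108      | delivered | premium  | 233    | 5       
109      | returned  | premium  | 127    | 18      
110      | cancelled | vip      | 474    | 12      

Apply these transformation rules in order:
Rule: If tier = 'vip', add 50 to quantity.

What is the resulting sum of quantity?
367

Step 1: Count records where tier = 'vip': 5
Step 2: Total bonus added: 5 × 50 = 250
Step 3: Original sum of quantity: 117
Step 4: Final sum = 117 + 250 = 367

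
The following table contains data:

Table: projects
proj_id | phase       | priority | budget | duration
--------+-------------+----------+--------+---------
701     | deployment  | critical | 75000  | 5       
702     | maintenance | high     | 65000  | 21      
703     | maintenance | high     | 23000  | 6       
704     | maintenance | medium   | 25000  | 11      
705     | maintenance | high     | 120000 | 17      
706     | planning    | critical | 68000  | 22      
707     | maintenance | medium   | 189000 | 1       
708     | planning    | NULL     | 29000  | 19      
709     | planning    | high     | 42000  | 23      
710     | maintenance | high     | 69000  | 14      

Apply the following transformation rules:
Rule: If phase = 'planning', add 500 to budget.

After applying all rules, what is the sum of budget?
706500

Step 1: Count records where phase = 'planning': 3
Step 2: Total bonus added: 3 × 500 = 1500
Step 3: Original sum of budget: 705000
Step 4: Final sum = 705000 + 1500 = 706500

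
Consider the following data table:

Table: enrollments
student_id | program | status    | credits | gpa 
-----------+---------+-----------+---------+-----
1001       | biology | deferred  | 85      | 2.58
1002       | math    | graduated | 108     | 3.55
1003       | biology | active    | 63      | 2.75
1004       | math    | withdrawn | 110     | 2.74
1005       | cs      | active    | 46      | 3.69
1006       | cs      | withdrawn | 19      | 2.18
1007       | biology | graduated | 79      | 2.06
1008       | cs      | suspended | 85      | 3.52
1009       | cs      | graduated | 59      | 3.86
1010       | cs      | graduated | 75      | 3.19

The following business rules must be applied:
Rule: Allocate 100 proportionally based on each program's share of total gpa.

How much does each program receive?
biology: 24.54, cs: 54.58, math: 20.88

Step 1: Calculate total gpa = 30.12
Step 2: Calculate each program's proportion:
  biology: 7.39/30.12 = 24.54% → 24.54
  cs: 16.44/30.12 = 54.58% → 54.58
  math: 6.29/30.12 = 20.88% → 20.88
Step 3: Verify: sum of allocations ≈ 100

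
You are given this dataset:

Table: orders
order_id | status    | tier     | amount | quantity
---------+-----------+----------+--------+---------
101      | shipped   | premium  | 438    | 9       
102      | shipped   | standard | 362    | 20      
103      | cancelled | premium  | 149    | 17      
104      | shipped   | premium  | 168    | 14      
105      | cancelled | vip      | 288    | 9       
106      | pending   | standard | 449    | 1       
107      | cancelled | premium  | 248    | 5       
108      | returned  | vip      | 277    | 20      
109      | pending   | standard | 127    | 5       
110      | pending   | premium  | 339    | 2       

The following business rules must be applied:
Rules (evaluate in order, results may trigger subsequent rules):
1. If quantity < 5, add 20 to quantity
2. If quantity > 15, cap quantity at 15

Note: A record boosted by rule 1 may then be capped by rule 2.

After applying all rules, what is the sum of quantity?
117

Step 1: Apply rule 1 to records with quantity < 5
  - 2 records get bonus of 20
  - Of these, 2 records then exceed 15 and get capped
Step 2: Apply rule 2 to records with quantity > 15
  - 3 records (original) are capped
Step 3: Calculate final sum = 117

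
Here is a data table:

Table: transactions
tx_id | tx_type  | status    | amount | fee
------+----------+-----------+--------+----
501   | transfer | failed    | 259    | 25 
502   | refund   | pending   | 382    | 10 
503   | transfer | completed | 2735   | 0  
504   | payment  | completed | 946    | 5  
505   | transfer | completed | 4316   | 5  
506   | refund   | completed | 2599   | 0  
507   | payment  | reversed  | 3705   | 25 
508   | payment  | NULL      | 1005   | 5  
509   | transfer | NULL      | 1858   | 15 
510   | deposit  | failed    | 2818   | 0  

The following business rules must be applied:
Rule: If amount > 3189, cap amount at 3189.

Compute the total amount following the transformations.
18980

Step 1: 2 records have amount > 3189
Step 2: These records originally summed to 8021
Step 3: After capping: 2 × 3189 = 6378
Step 4: Unaffected records sum: 12602
Step 5: Final sum = 6378 + 12602 = 18980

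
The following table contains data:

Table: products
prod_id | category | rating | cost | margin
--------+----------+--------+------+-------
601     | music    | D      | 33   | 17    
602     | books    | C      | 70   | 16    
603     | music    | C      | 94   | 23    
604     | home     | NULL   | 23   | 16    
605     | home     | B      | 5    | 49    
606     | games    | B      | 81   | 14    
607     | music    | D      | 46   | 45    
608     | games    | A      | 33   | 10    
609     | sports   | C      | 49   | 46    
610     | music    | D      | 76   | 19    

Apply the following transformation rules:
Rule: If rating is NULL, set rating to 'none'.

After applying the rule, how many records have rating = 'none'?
1

Step 1: Count records where rating IS NULL
Step 2: Found 1 records with NULL rating
Step 3: These records will have rating set to 'none'
Step 4: Records already having rating = 'none': 0
Step 5: Answer: 1 + 0 = 1 records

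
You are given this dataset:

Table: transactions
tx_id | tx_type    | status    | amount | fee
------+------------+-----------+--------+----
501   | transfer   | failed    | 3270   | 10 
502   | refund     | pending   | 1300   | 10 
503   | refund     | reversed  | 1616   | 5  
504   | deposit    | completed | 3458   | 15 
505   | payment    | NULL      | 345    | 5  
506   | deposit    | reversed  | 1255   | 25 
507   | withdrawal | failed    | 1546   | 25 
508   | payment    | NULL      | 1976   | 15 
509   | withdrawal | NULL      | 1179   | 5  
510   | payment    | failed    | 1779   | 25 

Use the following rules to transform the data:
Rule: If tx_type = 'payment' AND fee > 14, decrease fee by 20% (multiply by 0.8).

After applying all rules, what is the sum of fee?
132.0

Step 1: Find records where tx_type = 'payment' AND fee > 14
Step 2: 2 records match, summing to 40
Step 3: After multiplier: 40 × 0.8 = 32.0
Step 4: Unaffected records sum: 100
Step 5: Final sum = 32.0 + 100 = 132.0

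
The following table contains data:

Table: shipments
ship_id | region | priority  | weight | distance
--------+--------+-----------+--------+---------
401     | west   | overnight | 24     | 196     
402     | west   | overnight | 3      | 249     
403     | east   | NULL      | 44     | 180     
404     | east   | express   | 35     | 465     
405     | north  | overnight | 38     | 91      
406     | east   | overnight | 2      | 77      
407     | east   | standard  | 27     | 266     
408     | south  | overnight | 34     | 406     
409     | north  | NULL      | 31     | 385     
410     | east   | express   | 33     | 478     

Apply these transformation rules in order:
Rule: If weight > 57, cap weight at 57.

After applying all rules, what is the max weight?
44

Step 1: Original maximum weight = 44
Step 2: Check cap of 57 against maximum
Step 3: No records exceed the cap (max 44 <= cap 57), so no capping applies
Step 4: Maximum after transformation = 44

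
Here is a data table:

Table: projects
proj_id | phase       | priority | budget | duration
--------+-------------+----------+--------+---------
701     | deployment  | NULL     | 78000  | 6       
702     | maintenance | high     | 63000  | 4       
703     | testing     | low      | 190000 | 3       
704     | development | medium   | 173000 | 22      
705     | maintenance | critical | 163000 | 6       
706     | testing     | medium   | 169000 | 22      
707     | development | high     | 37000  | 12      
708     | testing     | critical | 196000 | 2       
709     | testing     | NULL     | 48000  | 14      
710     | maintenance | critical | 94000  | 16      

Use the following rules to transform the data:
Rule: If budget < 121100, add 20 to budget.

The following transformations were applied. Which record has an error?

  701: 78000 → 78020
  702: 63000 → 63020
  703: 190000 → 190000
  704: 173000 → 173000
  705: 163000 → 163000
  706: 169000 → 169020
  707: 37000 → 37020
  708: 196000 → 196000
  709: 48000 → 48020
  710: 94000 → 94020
Record 706 has an error. The correct transformed value should be 169000, not 169020.

Step 1: Check each record against the rule
Step 2: Record 706 has budget = 169000
Step 3: Since 169000 >= 121100, the bonus should not have been applied
Step 4: Correct value = 169000, but claimed value = 169020
Conclusion: Record 706 has the error.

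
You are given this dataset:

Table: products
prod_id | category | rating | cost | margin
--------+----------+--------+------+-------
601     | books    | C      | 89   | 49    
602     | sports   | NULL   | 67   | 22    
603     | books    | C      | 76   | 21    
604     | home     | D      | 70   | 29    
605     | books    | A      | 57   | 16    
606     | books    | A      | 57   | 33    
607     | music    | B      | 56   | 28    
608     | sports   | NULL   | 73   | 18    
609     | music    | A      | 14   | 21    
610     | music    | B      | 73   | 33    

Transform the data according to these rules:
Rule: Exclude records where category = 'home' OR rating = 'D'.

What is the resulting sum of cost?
562

Step 1: Find records where category = 'home' OR rating = 'D'
Step 2: 1 records match, summing to 70
Step 3: Original sum: 632
Step 4: Remaining sum = 632 - 70 = 562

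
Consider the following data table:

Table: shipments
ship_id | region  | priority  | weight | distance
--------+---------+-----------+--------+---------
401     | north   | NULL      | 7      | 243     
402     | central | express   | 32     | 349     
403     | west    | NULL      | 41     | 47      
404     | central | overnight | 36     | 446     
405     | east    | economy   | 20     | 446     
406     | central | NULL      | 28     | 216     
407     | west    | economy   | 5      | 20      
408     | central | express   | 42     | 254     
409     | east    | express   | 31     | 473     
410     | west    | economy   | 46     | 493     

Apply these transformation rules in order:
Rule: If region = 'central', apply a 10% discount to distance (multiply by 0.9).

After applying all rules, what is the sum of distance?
2860.5

Step 1: Records with region = 'central' have total distance = 1265
Step 2: Apply multiplier: 1265 × 0.9 = 1138.5
Step 3: Other records total: 1722
Step 4: Final sum = 1138.5 + 1722 = 2860.5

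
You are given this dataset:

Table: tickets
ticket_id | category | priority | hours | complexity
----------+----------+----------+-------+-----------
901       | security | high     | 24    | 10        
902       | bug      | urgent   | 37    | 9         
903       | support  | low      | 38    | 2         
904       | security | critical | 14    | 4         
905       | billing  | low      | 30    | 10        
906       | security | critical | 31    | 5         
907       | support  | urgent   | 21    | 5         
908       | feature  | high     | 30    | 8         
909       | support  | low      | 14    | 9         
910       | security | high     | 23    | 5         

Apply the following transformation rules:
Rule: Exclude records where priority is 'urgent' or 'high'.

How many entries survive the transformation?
5

Step 1: Count records to exclude
  - 2 (urgent) + 3 (high) = 5 records
Step 2: Total records: 10
Step 3: Remaining = 10 - 5 = 5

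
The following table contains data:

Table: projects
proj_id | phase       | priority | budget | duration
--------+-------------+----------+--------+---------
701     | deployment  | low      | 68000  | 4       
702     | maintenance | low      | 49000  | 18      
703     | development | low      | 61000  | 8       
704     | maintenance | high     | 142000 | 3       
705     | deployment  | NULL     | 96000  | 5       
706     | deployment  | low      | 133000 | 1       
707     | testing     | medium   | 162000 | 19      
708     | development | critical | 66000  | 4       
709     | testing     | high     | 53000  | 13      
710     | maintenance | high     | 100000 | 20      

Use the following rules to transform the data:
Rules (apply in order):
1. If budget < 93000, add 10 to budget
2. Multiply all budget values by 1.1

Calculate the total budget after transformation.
1023055.0

Step 1: Apply Rule 1 - Add 10 to records with budget < 93000
  - 5 records affected: 297000 + (5 × 10) = 297050
  - Unaffected records: 633000
  - Sum after Rule 1: 930050
Step 2: Apply Rule 2 - Multiply all by 1.1
  - 930050 × 1.1 = 1023055.0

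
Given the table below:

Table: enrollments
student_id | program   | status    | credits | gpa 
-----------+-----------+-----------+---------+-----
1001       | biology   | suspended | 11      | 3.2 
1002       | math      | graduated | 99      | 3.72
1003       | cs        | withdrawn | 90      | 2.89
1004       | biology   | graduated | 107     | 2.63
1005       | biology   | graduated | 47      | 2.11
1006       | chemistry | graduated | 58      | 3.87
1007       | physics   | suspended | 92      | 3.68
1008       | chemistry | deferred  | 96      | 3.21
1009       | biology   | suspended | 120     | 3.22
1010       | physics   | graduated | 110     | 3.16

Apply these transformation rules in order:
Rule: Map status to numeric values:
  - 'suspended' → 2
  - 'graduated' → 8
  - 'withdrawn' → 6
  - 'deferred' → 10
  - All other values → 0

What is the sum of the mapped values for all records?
62

Step 1: Apply mapping to each record
Step 2: Count by status:
  'suspended': 3 records × 2 = 6
  'graduated': 5 records × 8 = 40
  'withdrawn': 1 records × 6 = 6
  'deferred': 1 records × 10 = 10
Step 3: Sum all mapped values = 62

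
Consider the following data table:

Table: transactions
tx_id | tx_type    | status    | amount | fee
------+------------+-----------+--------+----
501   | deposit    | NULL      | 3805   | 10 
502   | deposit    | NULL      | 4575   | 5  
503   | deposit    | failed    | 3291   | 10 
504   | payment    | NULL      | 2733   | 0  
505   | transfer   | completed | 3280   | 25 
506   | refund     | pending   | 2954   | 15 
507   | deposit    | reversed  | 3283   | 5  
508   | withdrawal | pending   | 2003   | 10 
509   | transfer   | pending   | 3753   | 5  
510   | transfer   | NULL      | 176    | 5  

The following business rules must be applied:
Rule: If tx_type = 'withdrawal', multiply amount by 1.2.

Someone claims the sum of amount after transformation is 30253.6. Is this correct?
Yes, the result is correct.

Step 1: Calculate the correct sum after transformation
Step 2: Apply multiplier 1.2 to records where tx_type = 'withdrawal'
Step 3: Correct result = 30253.6
Step 4: Claimed result = 30253.6
Step 5: 30253.6 = 30253.6 ✓
Conclusion: The claimed result is correct.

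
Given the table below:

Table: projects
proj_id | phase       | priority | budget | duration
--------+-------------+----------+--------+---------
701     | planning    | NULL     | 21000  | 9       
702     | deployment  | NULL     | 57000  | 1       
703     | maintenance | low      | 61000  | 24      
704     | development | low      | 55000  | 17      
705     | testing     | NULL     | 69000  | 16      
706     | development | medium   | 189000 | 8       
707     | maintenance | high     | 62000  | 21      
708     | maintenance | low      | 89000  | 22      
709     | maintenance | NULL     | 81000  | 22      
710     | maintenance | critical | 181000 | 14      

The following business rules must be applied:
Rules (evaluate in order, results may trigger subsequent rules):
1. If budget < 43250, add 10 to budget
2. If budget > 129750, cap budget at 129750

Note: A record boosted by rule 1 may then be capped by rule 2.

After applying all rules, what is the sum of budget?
754510

Step 1: Apply rule 1 to records with budget < 43250
  - 1 records get bonus of 10
  - Of these, 0 records then exceed 129750 and get capped
Step 2: Apply rule 2 to records with budget > 129750
  - 2 records (original) are capped
Step 3: Calculate final sum = 754510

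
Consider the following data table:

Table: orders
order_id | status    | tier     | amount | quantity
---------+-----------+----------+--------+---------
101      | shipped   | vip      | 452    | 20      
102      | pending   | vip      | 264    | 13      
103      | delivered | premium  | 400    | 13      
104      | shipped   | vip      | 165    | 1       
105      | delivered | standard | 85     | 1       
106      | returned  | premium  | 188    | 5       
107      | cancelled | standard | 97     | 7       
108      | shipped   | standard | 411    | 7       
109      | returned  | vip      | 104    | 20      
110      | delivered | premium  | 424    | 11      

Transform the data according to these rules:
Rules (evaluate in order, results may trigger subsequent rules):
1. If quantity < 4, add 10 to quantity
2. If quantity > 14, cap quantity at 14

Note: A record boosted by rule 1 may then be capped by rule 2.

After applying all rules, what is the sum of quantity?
106

Step 1: Apply rule 1 to records with quantity < 4
  - 2 records get bonus of 10
  - Of these, 0 records then exceed 14 and get capped
Step 2: Apply rule 2 to records with quantity > 14
  - 2 records (original) are capped
Step 3: Calculate final sum = 106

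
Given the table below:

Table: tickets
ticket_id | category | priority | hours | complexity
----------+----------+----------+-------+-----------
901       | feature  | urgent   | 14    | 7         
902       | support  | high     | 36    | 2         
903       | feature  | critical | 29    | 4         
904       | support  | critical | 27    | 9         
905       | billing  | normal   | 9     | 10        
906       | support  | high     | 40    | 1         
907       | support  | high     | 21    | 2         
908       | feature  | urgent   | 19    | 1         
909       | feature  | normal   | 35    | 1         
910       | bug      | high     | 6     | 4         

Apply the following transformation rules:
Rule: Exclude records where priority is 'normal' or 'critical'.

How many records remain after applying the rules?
6

Step 1: Count records to exclude
  - 2 (normal) + 2 (critical) = 4 records
Step 2: Total records: 10
Step 3: Remaining = 10 - 4 = 6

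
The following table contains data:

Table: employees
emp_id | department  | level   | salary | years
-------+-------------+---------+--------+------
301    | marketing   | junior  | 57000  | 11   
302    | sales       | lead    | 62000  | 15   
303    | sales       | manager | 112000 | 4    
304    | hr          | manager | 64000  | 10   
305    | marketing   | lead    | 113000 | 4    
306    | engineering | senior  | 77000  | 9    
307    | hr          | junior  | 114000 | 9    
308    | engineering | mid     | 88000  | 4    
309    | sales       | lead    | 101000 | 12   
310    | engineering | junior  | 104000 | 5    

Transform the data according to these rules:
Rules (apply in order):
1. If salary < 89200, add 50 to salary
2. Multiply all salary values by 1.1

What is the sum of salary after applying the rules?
981475.0

Step 1: Apply Rule 1 - Add 50 to records with salary < 89200
  - 5 records affected: 348000 + (5 × 50) = 348250
  - Unaffected records: 544000
  - Sum after Rule 1: 892250
Step 2: Apply Rule 2 - Multiply all by 1.1
  - 892250 × 1.1 = 981475.0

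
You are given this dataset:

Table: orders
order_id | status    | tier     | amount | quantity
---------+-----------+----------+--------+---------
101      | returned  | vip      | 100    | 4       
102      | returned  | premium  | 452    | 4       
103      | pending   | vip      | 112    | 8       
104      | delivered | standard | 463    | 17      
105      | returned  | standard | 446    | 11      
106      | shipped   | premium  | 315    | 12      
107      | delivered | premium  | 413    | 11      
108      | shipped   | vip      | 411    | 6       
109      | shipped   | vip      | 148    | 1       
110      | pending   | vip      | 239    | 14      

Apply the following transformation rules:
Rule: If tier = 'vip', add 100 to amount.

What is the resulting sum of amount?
3599

Step 1: Count records where tier = 'vip': 5
Step 2: Total bonus added: 5 × 100 = 500
Step 3: Original sum of amount: 3099
Step 4: Final sum = 3099 + 500 = 3599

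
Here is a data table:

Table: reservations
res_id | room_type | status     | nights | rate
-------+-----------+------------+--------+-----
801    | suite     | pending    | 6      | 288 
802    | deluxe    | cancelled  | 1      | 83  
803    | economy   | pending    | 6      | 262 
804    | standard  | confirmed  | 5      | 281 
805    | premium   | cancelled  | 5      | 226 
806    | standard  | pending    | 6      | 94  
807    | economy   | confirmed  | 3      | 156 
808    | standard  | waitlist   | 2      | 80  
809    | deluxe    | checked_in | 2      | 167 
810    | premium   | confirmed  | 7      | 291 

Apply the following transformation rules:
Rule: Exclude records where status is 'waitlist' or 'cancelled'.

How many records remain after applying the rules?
7

Step 1: Count records to exclude
  - 1 (waitlist) + 2 (cancelled) = 3 records
Step 2: Total records: 10
Step 3: Remaining = 10 - 3 = 7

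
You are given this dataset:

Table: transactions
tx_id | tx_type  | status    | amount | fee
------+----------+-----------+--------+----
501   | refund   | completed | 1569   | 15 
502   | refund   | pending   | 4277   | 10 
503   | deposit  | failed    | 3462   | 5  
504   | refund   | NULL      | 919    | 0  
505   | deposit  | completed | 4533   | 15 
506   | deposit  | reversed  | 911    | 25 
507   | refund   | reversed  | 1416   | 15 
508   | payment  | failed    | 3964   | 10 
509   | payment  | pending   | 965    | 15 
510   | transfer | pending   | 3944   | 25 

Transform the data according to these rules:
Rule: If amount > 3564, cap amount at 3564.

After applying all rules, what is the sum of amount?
23498

Step 1: 4 records have amount > 3564
Step 2: These records originally summed to 16718
Step 3: After capping: 4 × 3564 = 14256
Step 4: Unaffected records sum: 9242
Step 5: Final sum = 14256 + 9242 = 23498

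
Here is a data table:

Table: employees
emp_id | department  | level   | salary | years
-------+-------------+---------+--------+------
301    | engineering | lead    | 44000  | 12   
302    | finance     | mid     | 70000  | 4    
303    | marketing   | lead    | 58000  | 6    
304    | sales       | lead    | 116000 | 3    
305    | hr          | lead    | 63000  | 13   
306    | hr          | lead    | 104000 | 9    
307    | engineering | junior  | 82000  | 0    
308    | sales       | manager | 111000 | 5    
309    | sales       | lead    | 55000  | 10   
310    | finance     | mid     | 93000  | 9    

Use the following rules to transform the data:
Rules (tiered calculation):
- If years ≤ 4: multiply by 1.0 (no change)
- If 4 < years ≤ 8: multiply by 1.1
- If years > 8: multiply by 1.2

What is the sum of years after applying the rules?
82.7

Step 1: Tier 1 (years ≤ 4): 3 records, sum = 7 × 1.0 = 7.0
Step 2: Tier 2 (4 < years ≤ 8): 2 records, sum = 11 × 1.1 = 12.1
Step 3: Tier 3 (years > 8): 5 records, sum = 53 × 1.2 = 63.6
Step 4: Final sum = 7.0 + 12.1 + 63.6 = 82.7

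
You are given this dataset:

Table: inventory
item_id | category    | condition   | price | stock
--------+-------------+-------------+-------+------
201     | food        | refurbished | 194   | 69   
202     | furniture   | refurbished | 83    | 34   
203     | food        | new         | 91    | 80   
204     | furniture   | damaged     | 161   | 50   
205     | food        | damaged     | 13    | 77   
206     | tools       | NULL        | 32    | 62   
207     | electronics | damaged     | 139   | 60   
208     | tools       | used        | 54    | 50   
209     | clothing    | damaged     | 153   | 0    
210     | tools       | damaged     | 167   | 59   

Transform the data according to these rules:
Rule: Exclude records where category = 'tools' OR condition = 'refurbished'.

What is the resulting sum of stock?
267

Step 1: Find records where category = 'tools' OR condition = 'refurbished'
Step 2: 5 records match, summing to 274
Step 3: Original sum: 541
Step 4: Remaining sum = 541 - 274 = 267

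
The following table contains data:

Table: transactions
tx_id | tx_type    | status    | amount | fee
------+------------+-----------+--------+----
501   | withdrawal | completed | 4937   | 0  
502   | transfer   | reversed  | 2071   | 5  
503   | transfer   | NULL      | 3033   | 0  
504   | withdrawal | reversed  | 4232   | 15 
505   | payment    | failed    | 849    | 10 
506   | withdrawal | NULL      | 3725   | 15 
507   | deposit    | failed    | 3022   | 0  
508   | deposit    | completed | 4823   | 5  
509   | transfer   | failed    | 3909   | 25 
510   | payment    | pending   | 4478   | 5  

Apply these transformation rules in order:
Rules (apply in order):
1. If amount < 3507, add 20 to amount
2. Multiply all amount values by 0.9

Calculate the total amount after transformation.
31643.1

Step 1: Apply Rule 1 - Add 20 to records with amount < 3507
  - 4 records affected: 8975 + (4 × 20) = 9055
  - Unaffected records: 26104
  - Sum after Rule 1: 35159
Step 2: Apply Rule 2 - Multiply all by 0.9
  - 35159 × 0.9 = 31643.1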